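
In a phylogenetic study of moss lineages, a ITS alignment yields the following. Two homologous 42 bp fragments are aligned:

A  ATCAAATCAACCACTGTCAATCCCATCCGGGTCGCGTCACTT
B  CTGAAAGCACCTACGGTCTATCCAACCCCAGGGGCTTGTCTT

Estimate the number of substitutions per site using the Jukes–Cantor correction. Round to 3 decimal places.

The sequences differ at 16 of 42 sites, so p = 16/42 ≈ 0.380952.
d = −(3/4) ln(1 − 4p/3) = −0.75 ln(1 − 0.507936) = −0.75 ln(0.492064)
  = −0.75 × (-0.709146) = 0.531860 substitutions/site.

0.532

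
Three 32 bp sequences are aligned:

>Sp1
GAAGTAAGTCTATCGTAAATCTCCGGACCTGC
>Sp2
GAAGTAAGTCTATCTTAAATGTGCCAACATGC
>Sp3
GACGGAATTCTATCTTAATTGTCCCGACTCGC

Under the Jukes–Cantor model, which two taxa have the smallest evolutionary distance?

Sp1 and Sp2

Sp1–Sp2: 6/32 differ, p = 0.188, d = 0.216.
Sp1–Sp3: 9/32 differ, p = 0.281, d = 0.353.
Sp2–Sp3: 8/32 differ, p = 0.250, d = 0.304.
The smallest distance is between Sp1 and Sp2.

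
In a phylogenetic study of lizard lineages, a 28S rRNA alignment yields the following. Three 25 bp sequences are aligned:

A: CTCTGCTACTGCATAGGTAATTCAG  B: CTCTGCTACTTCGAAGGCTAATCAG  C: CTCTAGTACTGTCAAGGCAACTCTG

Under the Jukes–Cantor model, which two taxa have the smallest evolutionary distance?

A–B: 6/25 differ, p = 0.240, d = 0.289.
A–C: 8/25 differ, p = 0.320, d = 0.417.
B–C: 8/25 differ, p = 0.320, d = 0.417.
The smallest distance is between A and B.

A and B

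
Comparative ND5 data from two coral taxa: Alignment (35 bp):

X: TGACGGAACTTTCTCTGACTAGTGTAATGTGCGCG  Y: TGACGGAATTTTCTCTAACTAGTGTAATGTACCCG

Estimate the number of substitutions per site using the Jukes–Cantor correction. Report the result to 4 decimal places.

The sequences differ at 4 of 35 sites (9, 17, 31, 33), so p = 4/35 ≈ 0.114286.
d = −(3/4) ln(1 − 4p/3) = −0.75 ln(1 − 0.152381) = −0.75 ln(0.847619)
  = −0.75 × (-0.165324) = 0.123993 substitutions/site.

0.1240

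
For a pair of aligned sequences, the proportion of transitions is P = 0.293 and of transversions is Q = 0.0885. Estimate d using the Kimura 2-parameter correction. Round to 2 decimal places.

Under the Kimura two-parameter model, d = −½ ln(1 − 2P − Q) − ¼ ln(1 − 2Q).
1 − 2P − Q = 0.3255, giving −½ ln(0.3255) = 0.561196.
1 − 2Q = 0.823, giving −¼ ln(0.823) = 0.048700.
d = 0.561196 + 0.048700 = 0.609896.

0.61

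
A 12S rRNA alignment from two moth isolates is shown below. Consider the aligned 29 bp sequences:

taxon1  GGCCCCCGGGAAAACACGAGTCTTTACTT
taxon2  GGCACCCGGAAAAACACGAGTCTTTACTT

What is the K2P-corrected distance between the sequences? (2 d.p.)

Of 29 sites, 1 differences are transitions and 1 are transversions, so P = 1/29 ≈ 0.034483 and Q = 1/29 ≈ 0.034483.
Under the Kimura two-parameter model, d = −½ ln(1 − 2P − Q) − ¼ ln(1 − 2Q).
1 − 2P − Q = 0.896551, giving −½ ln(0.896551) = 0.054600.
1 − 2Q = 0.931034, giving −¼ ln(0.931034) = 0.017865.
d = 0.054600 + 0.017865 = 0.072465.

0.07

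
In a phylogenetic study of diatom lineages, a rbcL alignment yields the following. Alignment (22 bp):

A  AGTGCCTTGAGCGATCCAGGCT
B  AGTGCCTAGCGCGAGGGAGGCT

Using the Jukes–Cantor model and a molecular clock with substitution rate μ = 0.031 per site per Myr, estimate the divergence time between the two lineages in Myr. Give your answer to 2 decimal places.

The sequences differ at 5 of 22 sites (8, 10, 15, 16, 17), so p = 5/22 ≈ 0.227273.
d = −(3/4) ln(1 − 4p/3) = −0.75 ln(1 − 0.303031) = −0.75 ln(0.696969)
  = −0.75 × (-0.361014) = 0.270761 substitutions/site.
Under a molecular clock d = 2μt, so t = d/(2μ) = 0.270761 / (2 × 0.031) = 4.37 Myr.

4.37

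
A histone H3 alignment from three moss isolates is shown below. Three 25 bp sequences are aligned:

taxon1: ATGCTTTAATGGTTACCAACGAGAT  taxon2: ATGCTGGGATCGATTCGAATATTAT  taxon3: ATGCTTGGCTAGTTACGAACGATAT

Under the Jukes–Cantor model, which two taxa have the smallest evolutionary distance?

taxon1–taxon2: 11/25 differ, p = 0.440, d = 0.663.
taxon1–taxon3: 6/25 differ, p = 0.240, d = 0.289.
taxon2–taxon3: 8/25 differ, p = 0.320, d = 0.417.
The smallest distance is between taxon1 and taxon3.

taxon1 and taxon3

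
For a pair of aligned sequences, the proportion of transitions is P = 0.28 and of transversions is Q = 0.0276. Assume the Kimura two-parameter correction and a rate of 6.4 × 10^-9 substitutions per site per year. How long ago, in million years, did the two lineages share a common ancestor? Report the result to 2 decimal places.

Under the Kimura two-parameter model, d = −½ ln(1 − 2P − Q) − ¼ ln(1 − 2Q).
1 − 2P − Q = 0.4124, giving −½ ln(0.4124) = 0.442881.
1 − 2Q = 0.9448, giving −¼ ln(0.9448) = 0.014196.
d = 0.442881 + 0.014196 = 0.457077.
Under a molecular clock d = 2μt, so t = d/(2μ) = 0.457077 / (2 × 6.4 × 10^-9) = 35.71 million years.

35.71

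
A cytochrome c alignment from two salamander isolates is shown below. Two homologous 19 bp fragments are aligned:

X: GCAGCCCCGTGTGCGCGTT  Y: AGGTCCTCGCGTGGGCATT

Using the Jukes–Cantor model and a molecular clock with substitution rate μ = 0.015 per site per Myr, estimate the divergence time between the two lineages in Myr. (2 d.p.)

The sequences differ at 8 of 19 sites (1, 2, 3, 4, 7, 10, 14, 17), so p = 8/19 ≈ 0.421053.
d = −(3/4) ln(1 − 4p/3) = −0.75 ln(1 − 0.561404) = −0.75 ln(0.438596)
  = −0.75 × (-0.824177) = 0.618133 substitutions/site.
Under a molecular clock d = 2μt, so t = d/(2μ) = 0.618133 / (2 × 0.015) = 20.60 Myr.

20.60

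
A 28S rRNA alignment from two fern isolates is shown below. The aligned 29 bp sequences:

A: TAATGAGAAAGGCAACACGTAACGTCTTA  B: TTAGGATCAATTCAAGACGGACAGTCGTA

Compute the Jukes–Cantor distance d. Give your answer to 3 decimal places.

0.529

The sequences differ at 11 of 29 sites, so p = 11/29 ≈ 0.37931.
d = −(3/4) ln(1 − 4p/3) = −0.75 ln(1 − 0.505747) = −0.75 ln(0.494253)
  = −0.75 × (-0.704708) = 0.528531 substitutions/site.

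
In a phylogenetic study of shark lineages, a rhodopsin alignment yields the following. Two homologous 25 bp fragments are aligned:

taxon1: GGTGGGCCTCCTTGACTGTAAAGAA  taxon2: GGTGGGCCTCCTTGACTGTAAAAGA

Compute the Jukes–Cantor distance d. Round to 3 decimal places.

The sequences differ at 2 of 25 sites (23, 24), so p = 2/25 = 0.08.
d = −(3/4) ln(1 − 4p/3) = −0.75 ln(1 − 0.106667) = −0.75 ln(0.893333)
  = −0.75 × (-0.112796) = 0.084597 substitutions/site.

0.085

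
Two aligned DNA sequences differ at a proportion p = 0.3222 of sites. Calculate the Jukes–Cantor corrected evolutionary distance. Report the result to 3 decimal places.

0.421

d = −(3/4) ln(1 − 4p/3) = −0.75 ln(1 − 0.4296) = −0.75 ln(0.5704)
  = −0.75 × (-0.561417) = 0.421063 substitutions/site.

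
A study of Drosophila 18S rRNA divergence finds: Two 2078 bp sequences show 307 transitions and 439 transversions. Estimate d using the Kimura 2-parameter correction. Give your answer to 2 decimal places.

P = 307/2078 ≈ 0.147738 and Q = 439/2078 ≈ 0.211261.
Under the Kimura two-parameter model, d = −½ ln(1 − 2P − Q) − ¼ ln(1 − 2Q).
1 − 2P − Q = 0.493263, giving −½ ln(0.493263) = 0.353356.
1 − 2Q = 0.577478, giving −¼ ln(0.577478) = 0.137271.
d = 0.353356 + 0.137271 = 0.490627.

0.49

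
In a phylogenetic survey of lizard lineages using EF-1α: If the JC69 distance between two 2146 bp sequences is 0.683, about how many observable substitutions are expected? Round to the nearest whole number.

Invert JC69: p = (3/4)(1 − e^(−4d/3)) = 0.75 × (1 − e^(-0.910667)) = 0.75 × (1 − 0.402256) = 0.448308.
Expected differing sites = pL ≈ 0.448308 × 2146 = 962.068968 ≈ 962.

962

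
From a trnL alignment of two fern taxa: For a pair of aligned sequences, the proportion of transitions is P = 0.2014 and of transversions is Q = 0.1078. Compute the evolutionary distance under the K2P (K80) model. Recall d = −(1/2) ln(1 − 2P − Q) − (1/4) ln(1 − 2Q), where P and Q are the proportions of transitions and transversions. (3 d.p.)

0.418

Under the Kimura two-parameter model, d = −½ ln(1 − 2P − Q) − ¼ ln(1 − 2Q).
1 − 2P − Q = 0.4894, giving −½ ln(0.4894) = 0.357288.
1 − 2Q = 0.7844, giving −¼ ln(0.7844) = 0.060709.
d = 0.357288 + 0.060709 = 0.417997.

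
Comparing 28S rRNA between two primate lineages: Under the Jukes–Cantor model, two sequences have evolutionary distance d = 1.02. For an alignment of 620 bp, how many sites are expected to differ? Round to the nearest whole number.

346

Invert JC69: p = (3/4)(1 − e^(−4d/3)) = 0.75 × (1 − e^(-1.36)) = 0.75 × (1 − 0.256661) = 0.557504.
Expected differing sites = pL ≈ 0.557504 × 620 = 345.65248 ≈ 346.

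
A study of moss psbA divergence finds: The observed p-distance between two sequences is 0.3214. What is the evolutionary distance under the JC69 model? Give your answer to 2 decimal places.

d = −(3/4) ln(1 − 4p/3) = −0.75 ln(1 − 0.428533) = −0.75 ln(0.571467)
  = −0.75 × (-0.559549) = 0.419662 substitutions/site.

0.42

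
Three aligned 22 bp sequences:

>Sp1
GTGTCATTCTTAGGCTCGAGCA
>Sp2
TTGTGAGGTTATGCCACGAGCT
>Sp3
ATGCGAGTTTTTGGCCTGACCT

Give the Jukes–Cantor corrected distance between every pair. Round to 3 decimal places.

d(Sp1,Sp2) = 0.699, d(Sp1,Sp3) = 0.699, d(Sp2,Sp3) = 0.497

Sp1–Sp2: 10/22 sites differ → p ≈ 0.454545, d = −0.75 ln(1 − 0.60606) = 0.698667 ≈ 0.699.
Sp1–Sp3: 10/22 sites differ → p ≈ 0.454545, d = −0.75 ln(1 − 0.60606) = 0.698667 ≈ 0.699.
Sp2–Sp3: 8/22 sites differ → p ≈ 0.363636, d = −0.75 ln(1 − 0.484848) = 0.497470 ≈ 0.497.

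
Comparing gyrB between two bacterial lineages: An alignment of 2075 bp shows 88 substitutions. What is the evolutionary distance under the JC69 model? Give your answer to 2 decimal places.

p = 88/2075 ≈ 0.04241.
d = −(3/4) ln(1 − 4p/3) = −0.75 ln(1 − 0.056547) = −0.75 ln(0.943453)
  = −0.75 × (-0.058209) = 0.043657 substitutions/site.

0.04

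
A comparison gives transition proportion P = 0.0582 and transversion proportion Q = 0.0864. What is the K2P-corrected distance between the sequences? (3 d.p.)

0.161

Under the Kimura two-parameter model, d = −½ ln(1 − 2P − Q) − ¼ ln(1 − 2Q).
1 − 2P − Q = 0.7972, giving −½ ln(0.7972) = 0.113325.
1 − 2Q = 0.8272, giving −¼ ln(0.8272) = 0.047427.
d = 0.113325 + 0.047427 = 0.160752.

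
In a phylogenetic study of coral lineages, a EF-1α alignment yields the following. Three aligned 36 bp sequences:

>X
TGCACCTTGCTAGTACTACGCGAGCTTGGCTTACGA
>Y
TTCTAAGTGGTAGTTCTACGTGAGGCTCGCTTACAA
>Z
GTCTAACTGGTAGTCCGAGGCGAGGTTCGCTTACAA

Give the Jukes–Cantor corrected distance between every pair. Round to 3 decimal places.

X–Y: 12/36 sites differ → p ≈ 0.333333, d = −0.75 ln(1 − 0.444444) = 0.440839 ≈ 0.441.
X–Z: 13/36 sites differ → p ≈ 0.361111, d = −0.75 ln(1 − 0.481481) = 0.492584 ≈ 0.493.
Y–Z: 7/36 sites differ → p ≈ 0.194444, d = −0.75 ln(1 − 0.259259) = 0.225078 ≈ 0.225.

d(X,Y) = 0.441, d(X,Z) = 0.493, d(Y,Z) = 0.225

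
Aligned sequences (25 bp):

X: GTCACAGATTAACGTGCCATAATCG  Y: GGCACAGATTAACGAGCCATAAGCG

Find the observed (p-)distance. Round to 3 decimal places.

0.120

The sequences differ at 3 of 25 positions (sites 2, 15, 23).
p = 3/25 = 0.120.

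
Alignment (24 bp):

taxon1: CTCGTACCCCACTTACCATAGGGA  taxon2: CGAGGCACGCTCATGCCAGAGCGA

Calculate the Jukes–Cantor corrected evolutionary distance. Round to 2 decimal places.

0.71

The sequences differ at 11 of 24 sites, so p = 11/24 ≈ 0.458333.
d = −(3/4) ln(1 − 4p/3) = −0.75 ln(1 − 0.611111) = −0.75 ln(0.388889)
  = −0.75 × (-0.944461) = 0.708346 substitutions/site.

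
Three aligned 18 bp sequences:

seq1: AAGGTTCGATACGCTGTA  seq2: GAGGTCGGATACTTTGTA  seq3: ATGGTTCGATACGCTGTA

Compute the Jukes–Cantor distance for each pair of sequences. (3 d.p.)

d(seq1,seq2) = 0.347, d(seq1,seq3) = 0.058, d(seq2,seq3) = 0.441

seq1–seq2: 5/18 sites differ → p ≈ 0.277778, d = −0.75 ln(1 − 0.370371) = 0.346968 ≈ 0.347.
seq1–seq3: 1/18 sites differ → p ≈ 0.055556, d = −0.75 ln(1 − 0.074075) = 0.057722 ≈ 0.058.
seq2–seq3: 6/18 sites differ → p ≈ 0.333333, d = −0.75 ln(1 − 0.444444) = 0.440839 ≈ 0.441.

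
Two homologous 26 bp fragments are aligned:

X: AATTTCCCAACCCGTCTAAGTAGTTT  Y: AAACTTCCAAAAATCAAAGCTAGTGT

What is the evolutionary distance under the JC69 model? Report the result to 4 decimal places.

The sequences differ at 13 of 26 sites, so p = 13/26 = 0.5.
d = −(3/4) ln(1 − 4p/3) = −0.75 ln(1 − 0.666667) = −0.75 ln(0.333333)
  = −0.75 × (-1.098613) = 0.823960 substitutions/site.

0.8240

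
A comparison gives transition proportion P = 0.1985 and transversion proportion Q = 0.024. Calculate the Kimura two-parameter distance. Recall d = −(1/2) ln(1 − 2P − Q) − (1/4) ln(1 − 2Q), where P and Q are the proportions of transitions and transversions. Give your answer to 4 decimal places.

Under the Kimura two-parameter model, d = −½ ln(1 − 2P − Q) − ¼ ln(1 − 2Q).
1 − 2P − Q = 0.579, giving −½ ln(0.579) = 0.273226.
1 − 2Q = 0.952, giving −¼ ln(0.952) = 0.012298.
d = 0.273226 + 0.012298 = 0.285524.

0.2855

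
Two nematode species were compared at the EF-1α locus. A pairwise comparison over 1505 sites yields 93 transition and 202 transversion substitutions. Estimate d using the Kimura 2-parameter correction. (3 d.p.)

0.227

P = 93/1505 ≈ 0.061794 and Q = 202/1505 ≈ 0.134219.
Under the Kimura two-parameter model, d = −½ ln(1 − 2P − Q) − ¼ ln(1 − 2Q).
1 − 2P − Q = 0.742193, giving −½ ln(0.742193) = 0.149073.
1 − 2Q = 0.731562, giving −¼ ln(0.731562) = 0.078143.
d = 0.149073 + 0.078143 = 0.227216.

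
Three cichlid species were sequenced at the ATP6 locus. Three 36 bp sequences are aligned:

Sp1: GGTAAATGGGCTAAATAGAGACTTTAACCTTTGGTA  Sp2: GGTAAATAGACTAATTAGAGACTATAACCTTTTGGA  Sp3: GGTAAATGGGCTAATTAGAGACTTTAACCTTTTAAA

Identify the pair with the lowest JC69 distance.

Sp1–Sp2: 6/36 differ, p = 0.167, d = 0.188.
Sp1–Sp3: 4/36 differ, p = 0.111, d = 0.120.
Sp2–Sp3: 5/36 differ, p = 0.139, d = 0.154.
The smallest distance is between Sp1 and Sp3.

Sp1 and Sp3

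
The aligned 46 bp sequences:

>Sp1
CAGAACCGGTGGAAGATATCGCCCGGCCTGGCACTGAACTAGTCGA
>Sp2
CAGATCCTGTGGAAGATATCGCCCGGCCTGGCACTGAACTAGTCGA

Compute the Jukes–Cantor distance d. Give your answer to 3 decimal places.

The sequences differ at 2 of 46 sites (5, 8), so p = 2/46 ≈ 0.043478.
d = −(3/4) ln(1 − 4p/3) = −0.75 ln(1 − 0.057971) = −0.75 ln(0.942029)
  = −0.75 × (-0.059719) = 0.044789 substitutions/site.

0.045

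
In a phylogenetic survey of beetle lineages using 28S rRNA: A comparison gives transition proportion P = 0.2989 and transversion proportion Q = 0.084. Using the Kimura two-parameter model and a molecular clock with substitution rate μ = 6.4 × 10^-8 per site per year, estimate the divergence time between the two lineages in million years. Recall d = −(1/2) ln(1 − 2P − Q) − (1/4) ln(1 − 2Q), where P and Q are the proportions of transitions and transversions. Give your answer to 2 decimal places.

4.83

Under the Kimura two-parameter model, d = −½ ln(1 − 2P − Q) − ¼ ln(1 − 2Q).
1 − 2P − Q = 0.3182, giving −½ ln(0.3182) = 0.572538.
1 − 2Q = 0.832, giving −¼ ln(0.832) = 0.045981.
d = 0.572538 + 0.045981 = 0.618519.
Under a molecular clock d = 2μt, so t = d/(2μ) = 0.618519 / (2 × 6.4 × 10^-8) = 4.83 million years.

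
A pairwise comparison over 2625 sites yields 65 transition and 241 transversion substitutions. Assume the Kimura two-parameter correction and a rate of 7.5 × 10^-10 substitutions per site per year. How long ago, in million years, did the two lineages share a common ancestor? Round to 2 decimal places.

84.60

P = 65/2625 ≈ 0.024762 and Q = 241/2625 ≈ 0.09181.
Under the Kimura two-parameter model, d = −½ ln(1 − 2P − Q) − ¼ ln(1 − 2Q).
1 − 2P − Q = 0.858666, giving −½ ln(0.858666) = 0.076188.
1 − 2Q = 0.81638, giving −¼ ln(0.81638) = 0.050719.
d = 0.076188 + 0.050719 = 0.126907.
Under a molecular clock d = 2μt, so t = d/(2μ) = 0.126907 / (2 × 7.5 × 10^-10) = 84.60 million years.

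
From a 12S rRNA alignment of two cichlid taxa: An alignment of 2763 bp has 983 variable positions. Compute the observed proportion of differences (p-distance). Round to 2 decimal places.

0.36

p = 983/2763 = 0.355772… ≈ 0.36 (to 2 d.p.).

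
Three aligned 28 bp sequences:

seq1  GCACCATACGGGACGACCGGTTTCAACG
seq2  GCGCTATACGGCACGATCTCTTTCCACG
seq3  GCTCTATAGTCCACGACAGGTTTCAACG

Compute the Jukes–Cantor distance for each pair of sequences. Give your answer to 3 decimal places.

d(seq1,seq2) = 0.304, d(seq1,seq3) = 0.304, d(seq2,seq3) = 0.420

seq1–seq2: 7/28 sites differ → p = 0.25, d = −0.75 ln(1 − 0.333333) = 0.304098 ≈ 0.304.
seq1–seq3: 7/28 sites differ → p = 0.25, d = −0.75 ln(1 − 0.333333) = 0.304098 ≈ 0.304.
seq2–seq3: 9/28 sites differ → p ≈ 0.321429, d = −0.75 ln(1 − 0.428572) = 0.419713 ≈ 0.420.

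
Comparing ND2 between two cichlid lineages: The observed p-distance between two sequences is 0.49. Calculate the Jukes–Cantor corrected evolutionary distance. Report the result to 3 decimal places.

d = −(3/4) ln(1 − 4p/3) = −0.75 ln(1 − 0.653333) = −0.75 ln(0.346667)
  = −0.75 × (-1.059391) = 0.794543 substitutions/site.

0.795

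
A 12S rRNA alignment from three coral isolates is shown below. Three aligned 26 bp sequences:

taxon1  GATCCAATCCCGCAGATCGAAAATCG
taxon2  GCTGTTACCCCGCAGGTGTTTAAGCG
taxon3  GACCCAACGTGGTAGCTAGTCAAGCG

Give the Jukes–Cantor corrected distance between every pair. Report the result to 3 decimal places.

d(taxon1,taxon2) = 0.623, d(taxon1,taxon3) = 0.623, d(taxon2,taxon3) = 0.824

taxon1–taxon2: 11/26 sites differ → p ≈ 0.423077, d = −0.75 ln(1 − 0.564103) = 0.622762 ≈ 0.623.
taxon1–taxon3: 11/26 sites differ → p ≈ 0.423077, d = −0.75 ln(1 − 0.564103) = 0.622762 ≈ 0.623.
taxon2–taxon3: 13/26 sites differ → p = 0.5, d = −0.75 ln(1 − 0.666667) = 0.823960 ≈ 0.824.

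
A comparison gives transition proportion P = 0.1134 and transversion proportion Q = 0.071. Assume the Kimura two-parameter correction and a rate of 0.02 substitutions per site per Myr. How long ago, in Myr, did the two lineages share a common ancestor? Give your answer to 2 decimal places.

5.38

Under the Kimura two-parameter model, d = −½ ln(1 − 2P − Q) − ¼ ln(1 − 2Q).
1 − 2P − Q = 0.7022, giving −½ ln(0.7022) = 0.176769.
1 − 2Q = 0.858, giving −¼ ln(0.858) = 0.038288.
d = 0.176769 + 0.038288 = 0.215057.
Under a molecular clock d = 2μt, so t = d/(2μ) = 0.215057 / (2 × 0.02) = 5.38 Myr.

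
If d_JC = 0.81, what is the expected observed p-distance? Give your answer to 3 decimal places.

0.495

p = (3/4)(1 − e^(−4d/3)) = 0.75 × (1 − e^(-1.08)) = 0.75 × (1 − 0.339596) = 0.495303.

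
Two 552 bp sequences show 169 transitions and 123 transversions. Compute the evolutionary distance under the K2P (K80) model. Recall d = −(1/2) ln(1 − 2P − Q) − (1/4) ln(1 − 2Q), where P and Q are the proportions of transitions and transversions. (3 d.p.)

1.049

P = 169/552 ≈ 0.306159 and Q = 123/552 ≈ 0.222826.
Under the Kimura two-parameter model, d = −½ ln(1 − 2P − Q) − ¼ ln(1 − 2Q).
1 − 2P − Q = 0.164856, giving −½ ln(0.164856) = 0.901341.
1 − 2Q = 0.554348, giving −¼ ln(0.554348) = 0.147491.
d = 0.901341 + 0.147491 = 1.048832.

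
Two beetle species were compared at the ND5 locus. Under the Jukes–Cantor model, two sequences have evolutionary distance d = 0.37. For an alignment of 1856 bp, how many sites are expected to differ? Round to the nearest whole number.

542

Invert JC69: p = (3/4)(1 − e^(−4d/3)) = 0.75 × (1 − e^(-0.493333)) = 0.75 × (1 − 0.610588) = 0.292059.
Expected differing sites = pL ≈ 0.292059 × 1856 = 542.061504 ≈ 542.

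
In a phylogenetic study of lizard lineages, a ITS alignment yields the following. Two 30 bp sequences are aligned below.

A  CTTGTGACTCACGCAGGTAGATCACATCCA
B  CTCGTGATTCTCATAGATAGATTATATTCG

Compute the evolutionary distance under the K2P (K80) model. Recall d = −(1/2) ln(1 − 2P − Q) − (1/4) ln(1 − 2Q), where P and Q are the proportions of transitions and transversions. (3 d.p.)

Of 30 sites, 9 differences are transitions and 1 are transversions, so P = 9/30 = 0.3 and Q = 1/30 ≈ 0.033333.
Under the Kimura two-parameter model, d = −½ ln(1 − 2P − Q) − ¼ ln(1 − 2Q).
1 − 2P − Q = 0.366667, giving −½ ln(0.366667) = 0.501651.
1 − 2Q = 0.933334, giving −¼ ln(0.933334) = 0.017248.
d = 0.501651 + 0.017248 = 0.518899.

0.519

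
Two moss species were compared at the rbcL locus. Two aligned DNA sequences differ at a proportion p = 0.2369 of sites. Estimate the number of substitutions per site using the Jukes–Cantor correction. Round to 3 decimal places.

d = −(3/4) ln(1 − 4p/3) = −0.75 ln(1 − 0.315867) = −0.75 ln(0.684133)
  = −0.75 × (-0.379603) = 0.284702 substitutions/site.

0.285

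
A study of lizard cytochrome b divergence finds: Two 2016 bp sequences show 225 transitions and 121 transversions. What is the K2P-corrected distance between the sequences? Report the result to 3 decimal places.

P = 225/2016 ≈ 0.111607 and Q = 121/2016 ≈ 0.06002.
Under the Kimura two-parameter model, d = −½ ln(1 − 2P − Q) − ¼ ln(1 − 2Q).
1 − 2P − Q = 0.716766, giving −½ ln(0.716766) = 0.166503.
1 − 2Q = 0.87996, giving −¼ ln(0.87996) = 0.031970.
d = 0.166503 + 0.031970 = 0.198473.

0.198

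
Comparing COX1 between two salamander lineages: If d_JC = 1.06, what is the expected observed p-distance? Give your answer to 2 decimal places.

p = (3/4)(1 − e^(−4d/3)) = 0.75 × (1 − e^(-1.413333)) = 0.75 × (1 − 0.243331) = 0.567502.

0.57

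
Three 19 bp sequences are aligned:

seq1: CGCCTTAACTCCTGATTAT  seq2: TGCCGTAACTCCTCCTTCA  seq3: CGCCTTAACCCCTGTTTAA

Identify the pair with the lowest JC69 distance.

seq1 and seq3

seq1–seq2: 6/19 differ, p = 0.316, d = 0.410.
seq1–seq3: 3/19 differ, p = 0.158, d = 0.177.
seq2–seq3: 6/19 differ, p = 0.316, d = 0.410.
The smallest distance is between seq1 and seq3.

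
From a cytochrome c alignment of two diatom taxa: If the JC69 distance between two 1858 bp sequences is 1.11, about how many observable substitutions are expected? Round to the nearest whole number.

Invert JC69: p = (3/4)(1 − e^(−4d/3)) = 0.75 × (1 − e^(-1.48)) = 0.75 × (1 − 0.227638) = 0.579272.
Expected differing sites = pL ≈ 0.579272 × 1858 = 1076.287376 ≈ 1076.

1076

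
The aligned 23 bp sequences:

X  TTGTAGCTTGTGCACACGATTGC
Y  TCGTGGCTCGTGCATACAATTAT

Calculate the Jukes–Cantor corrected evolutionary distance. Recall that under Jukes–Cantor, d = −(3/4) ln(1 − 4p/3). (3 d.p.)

0.390

The sequences differ at 7 of 23 sites (2, 5, 9, 15, 18, 22, 23), so p = 7/23 ≈ 0.304348.
d = −(3/4) ln(1 − 4p/3) = −0.75 ln(1 − 0.405797) = −0.75 ln(0.594203)
  = −0.75 × (-0.520534) = 0.390401 substitutions/site.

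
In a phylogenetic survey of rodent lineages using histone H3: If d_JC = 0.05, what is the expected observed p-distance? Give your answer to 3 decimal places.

p = (3/4)(1 − e^(−4d/3)) = 0.75 × (1 − e^(-0.066667)) = 0.75 × (1 − 0.935507) = 0.048370.

0.048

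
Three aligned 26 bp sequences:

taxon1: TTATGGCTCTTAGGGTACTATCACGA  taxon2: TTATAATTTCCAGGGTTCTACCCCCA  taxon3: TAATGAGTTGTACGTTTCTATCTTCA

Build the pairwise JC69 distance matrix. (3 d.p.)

d(taxon1,taxon2) = 0.539, d(taxon1,taxon3) = 0.623, d(taxon2,taxon3) = 0.539

taxon1–taxon2: 10/26 sites differ → p ≈ 0.384615, d = −0.75 ln(1 − 0.51282) = 0.539341 ≈ 0.539.
taxon1–taxon3: 11/26 sites differ → p ≈ 0.423077, d = −0.75 ln(1 − 0.564103) = 0.622762 ≈ 0.623.
taxon2–taxon3: 10/26 sites differ → p ≈ 0.384615, d = −0.75 ln(1 − 0.51282) = 0.539341 ≈ 0.539.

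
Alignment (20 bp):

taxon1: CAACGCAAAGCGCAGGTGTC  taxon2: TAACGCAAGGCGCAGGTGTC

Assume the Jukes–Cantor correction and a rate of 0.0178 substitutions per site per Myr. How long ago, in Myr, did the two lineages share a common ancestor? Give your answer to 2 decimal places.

3.01

The sequences differ at 2 of 20 sites (1, 9), so p = 2/20 = 0.1.
d = −(3/4) ln(1 − 4p/3) = −0.75 ln(1 − 0.133333) = −0.75 ln(0.866667)
  = −0.75 × (-0.143100) = 0.107325 substitutions/site.
Under a molecular clock d = 2μt, so t = d/(2μ) = 0.107325 / (2 × 0.0178) = 3.01 Myr.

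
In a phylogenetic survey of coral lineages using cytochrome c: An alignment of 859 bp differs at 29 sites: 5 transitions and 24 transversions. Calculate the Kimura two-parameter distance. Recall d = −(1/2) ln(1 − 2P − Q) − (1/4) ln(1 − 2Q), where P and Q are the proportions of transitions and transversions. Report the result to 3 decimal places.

0.035

P = 5/859 ≈ 0.005821 and Q = 24/859 ≈ 0.027939.
Under the Kimura two-parameter model, d = −½ ln(1 − 2P − Q) − ¼ ln(1 − 2Q).
1 − 2P − Q = 0.960419, giving −½ ln(0.960419) = 0.020193.
1 − 2Q = 0.944122, giving −¼ ln(0.944122) = 0.014375.
d = 0.020193 + 0.014375 = 0.034568.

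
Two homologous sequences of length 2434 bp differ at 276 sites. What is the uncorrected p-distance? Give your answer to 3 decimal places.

p = 276/2434 = 0.113393… ≈ 0.113 (to 3 d.p.).

0.113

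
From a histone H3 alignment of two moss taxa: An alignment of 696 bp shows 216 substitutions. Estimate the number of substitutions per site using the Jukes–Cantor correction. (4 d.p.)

p = 216/696 ≈ 0.310345.
d = −(3/4) ln(1 − 4p/3) = −0.75 ln(1 − 0.413793) = −0.75 ln(0.586207)
  = −0.75 × (-0.534082) = 0.400562 substitutions/site.

0.4006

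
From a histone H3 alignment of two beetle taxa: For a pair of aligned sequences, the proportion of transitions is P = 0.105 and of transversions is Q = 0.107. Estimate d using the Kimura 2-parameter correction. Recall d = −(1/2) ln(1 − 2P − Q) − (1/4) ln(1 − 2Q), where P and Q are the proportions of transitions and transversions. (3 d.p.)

Under the Kimura two-parameter model, d = −½ ln(1 − 2P − Q) − ¼ ln(1 − 2Q).
1 − 2P − Q = 0.683, giving −½ ln(0.683) = 0.190630.
1 − 2Q = 0.786, giving −¼ ln(0.786) = 0.060200.
d = 0.190630 + 0.060200 = 0.250830.

0.251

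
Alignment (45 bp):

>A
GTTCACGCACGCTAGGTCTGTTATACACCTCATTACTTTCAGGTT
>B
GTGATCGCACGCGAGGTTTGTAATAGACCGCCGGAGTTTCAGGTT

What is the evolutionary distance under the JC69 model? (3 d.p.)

0.330

The sequences differ at 12 of 45 sites, so p = 12/45 ≈ 0.266667.
d = −(3/4) ln(1 − 4p/3) = −0.75 ln(1 − 0.355556) = −0.75 ln(0.644444)
  = −0.75 × (-0.439367) = 0.329525 substitutions/site.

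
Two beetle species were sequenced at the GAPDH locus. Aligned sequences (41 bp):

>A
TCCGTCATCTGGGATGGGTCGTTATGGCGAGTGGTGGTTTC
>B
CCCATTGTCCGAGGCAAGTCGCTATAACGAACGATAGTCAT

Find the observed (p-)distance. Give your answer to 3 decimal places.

0.488

The sequences differ at 20 of 41 positions.
p = 20/41 = 0.487804… ≈ 0.488 (to 3 d.p.).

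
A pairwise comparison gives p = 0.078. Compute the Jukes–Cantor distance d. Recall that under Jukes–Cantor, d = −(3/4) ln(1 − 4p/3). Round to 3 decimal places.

0.082

d = −(3/4) ln(1 − 4p/3) = −0.75 ln(1 − 0.104) = −0.75 ln(0.896)
  = −0.75 × (-0.109815) = 0.082361 substitutions/site.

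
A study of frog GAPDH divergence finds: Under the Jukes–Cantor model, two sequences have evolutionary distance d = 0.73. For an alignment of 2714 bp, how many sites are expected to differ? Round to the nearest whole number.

1266

Invert JC69: p = (3/4)(1 − e^(−4d/3)) = 0.75 × (1 − e^(-0.973333)) = 0.75 × (1 − 0.377822) = 0.466634.
Expected differing sites = pL ≈ 0.466634 × 2714 = 1266.444676 ≈ 1266.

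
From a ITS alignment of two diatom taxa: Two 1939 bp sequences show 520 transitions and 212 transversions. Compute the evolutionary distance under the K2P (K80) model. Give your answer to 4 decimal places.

0.5805

P = 520/1939 ≈ 0.268179 and Q = 212/1939 ≈ 0.109335.
Under the Kimura two-parameter model, d = −½ ln(1 − 2P − Q) − ¼ ln(1 − 2Q).
1 − 2P − Q = 0.354307, giving −½ ln(0.354307) = 0.518796.
1 − 2Q = 0.78133, giving −¼ ln(0.78133) = 0.061689.
d = 0.518796 + 0.061689 = 0.580485.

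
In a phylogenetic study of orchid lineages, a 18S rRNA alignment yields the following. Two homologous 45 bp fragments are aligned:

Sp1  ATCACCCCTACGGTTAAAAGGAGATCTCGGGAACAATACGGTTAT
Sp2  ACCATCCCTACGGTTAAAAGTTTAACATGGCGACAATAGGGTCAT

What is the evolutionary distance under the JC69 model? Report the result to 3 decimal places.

The sequences differ at 12 of 45 sites, so p = 12/45 ≈ 0.266667.
d = −(3/4) ln(1 − 4p/3) = −0.75 ln(1 − 0.355556) = −0.75 ln(0.644444)
  = −0.75 × (-0.439367) = 0.329525 substitutions/site.

0.330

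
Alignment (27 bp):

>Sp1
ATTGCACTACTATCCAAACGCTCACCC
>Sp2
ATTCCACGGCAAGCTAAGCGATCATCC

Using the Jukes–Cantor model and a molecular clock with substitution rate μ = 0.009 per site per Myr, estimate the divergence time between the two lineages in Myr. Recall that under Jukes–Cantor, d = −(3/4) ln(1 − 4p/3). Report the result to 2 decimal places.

24.49

The sequences differ at 9 of 27 sites (4, 8, 9, 11, 13, 15, 18, 21, 25), so p = 9/27 ≈ 0.333333.
d = −(3/4) ln(1 − 4p/3) = −0.75 ln(1 − 0.444444) = −0.75 ln(0.555556)
  = −0.75 × (-0.587786) = 0.440840 substitutions/site.
Under a molecular clock d = 2μt, so t = d/(2μ) = 0.440840 / (2 × 0.009) = 24.49 Myr.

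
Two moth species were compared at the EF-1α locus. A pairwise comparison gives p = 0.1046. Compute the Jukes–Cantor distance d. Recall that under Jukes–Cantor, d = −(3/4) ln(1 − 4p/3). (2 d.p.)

0.11

d = −(3/4) ln(1 − 4p/3) = −0.75 ln(1 − 0.139467) = −0.75 ln(0.860533)
  = −0.75 × (-0.150203) = 0.112652 substitutions/site.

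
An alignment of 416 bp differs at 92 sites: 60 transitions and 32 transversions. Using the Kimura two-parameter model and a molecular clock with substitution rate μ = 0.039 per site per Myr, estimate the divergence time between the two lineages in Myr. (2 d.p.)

3.45

P = 60/416 ≈ 0.144231 and Q = 32/416 ≈ 0.076923.
Under the Kimura two-parameter model, d = −½ ln(1 − 2P − Q) − ¼ ln(1 − 2Q).
1 − 2P − Q = 0.634615, giving −½ ln(0.634615) = 0.227368.
1 − 2Q = 0.846154, giving −¼ ln(0.846154) = 0.041763.
d = 0.227368 + 0.041763 = 0.269131.
Under a molecular clock d = 2μt, so t = d/(2μ) = 0.269131 / (2 × 0.039) = 3.45 Myr.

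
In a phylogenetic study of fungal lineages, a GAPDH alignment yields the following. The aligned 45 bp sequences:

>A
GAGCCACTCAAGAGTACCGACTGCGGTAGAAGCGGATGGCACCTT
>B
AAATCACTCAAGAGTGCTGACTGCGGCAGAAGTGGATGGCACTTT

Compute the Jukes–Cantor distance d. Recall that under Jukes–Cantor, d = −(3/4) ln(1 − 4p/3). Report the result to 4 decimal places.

The sequences differ at 8 of 45 sites (1, 3, 4, 16, 18, 27, 33, 43), so p = 8/45 ≈ 0.177778.
d = −(3/4) ln(1 − 4p/3) = −0.75 ln(1 − 0.237037) = −0.75 ln(0.762963)
  = −0.75 × (-0.270546) = 0.202910 substitutions/site.

0.2029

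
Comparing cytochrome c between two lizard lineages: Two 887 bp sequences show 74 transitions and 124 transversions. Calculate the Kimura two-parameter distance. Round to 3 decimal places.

0.265

P = 74/887 ≈ 0.083427 and Q = 124/887 ≈ 0.139797.
Under the Kimura two-parameter model, d = −½ ln(1 − 2P − Q) − ¼ ln(1 − 2Q).
1 − 2P − Q = 0.693349, giving −½ ln(0.693349) = 0.183111.
1 − 2Q = 0.720406, giving −¼ ln(0.720406) = 0.081985.
d = 0.183111 + 0.081985 = 0.265096.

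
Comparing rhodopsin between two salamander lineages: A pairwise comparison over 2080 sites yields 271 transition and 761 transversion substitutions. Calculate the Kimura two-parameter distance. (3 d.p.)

0.821

P = 271/2080 ≈ 0.130288 and Q = 761/2080 ≈ 0.365865.
Under the Kimura two-parameter model, d = −½ ln(1 − 2P − Q) − ¼ ln(1 − 2Q).
1 − 2P − Q = 0.373559, giving −½ ln(0.373559) = 0.492340.
1 − 2Q = 0.26827, giving −¼ ln(0.26827) = 0.328940.
d = 0.492340 + 0.328940 = 0.821280.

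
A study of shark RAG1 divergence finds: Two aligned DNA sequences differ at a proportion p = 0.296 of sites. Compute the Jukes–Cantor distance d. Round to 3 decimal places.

d = −(3/4) ln(1 − 4p/3) = −0.75 ln(1 − 0.394667) = −0.75 ln(0.605333)
  = −0.75 × (-0.501977) = 0.376483 substitutions/site.

0.376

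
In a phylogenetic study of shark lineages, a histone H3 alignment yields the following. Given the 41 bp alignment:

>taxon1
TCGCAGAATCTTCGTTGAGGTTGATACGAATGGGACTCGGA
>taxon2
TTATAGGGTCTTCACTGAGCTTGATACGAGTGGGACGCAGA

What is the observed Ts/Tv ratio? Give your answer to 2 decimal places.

4.50

Transitions are A↔G and C↔T; transversions are all other mismatches.
Transitions: 9. Transversions: 2.
R = 9/2 = 4.50.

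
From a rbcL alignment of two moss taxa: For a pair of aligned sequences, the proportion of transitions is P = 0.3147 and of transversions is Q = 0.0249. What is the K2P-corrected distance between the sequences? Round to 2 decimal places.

0.54

Under the Kimura two-parameter model, d = −½ ln(1 − 2P − Q) − ¼ ln(1 − 2Q).
1 − 2P − Q = 0.3457, giving −½ ln(0.3457) = 0.531092.
1 − 2Q = 0.9502, giving −¼ ln(0.9502) = 0.012771.
d = 0.531092 + 0.012771 = 0.543863.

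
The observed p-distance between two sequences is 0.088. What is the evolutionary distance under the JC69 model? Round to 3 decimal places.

0.094

d = −(3/4) ln(1 − 4p/3) = −0.75 ln(1 − 0.117333) = −0.75 ln(0.882667)
  = −0.75 × (-0.124807) = 0.093605 substitutions/site.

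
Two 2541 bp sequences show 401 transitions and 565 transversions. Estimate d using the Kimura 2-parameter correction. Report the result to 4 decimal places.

P = 401/2541 ≈ 0.157812 and Q = 565/2541 ≈ 0.222353.
Under the Kimura two-parameter model, d = −½ ln(1 − 2P − Q) − ¼ ln(1 − 2Q).
1 − 2P − Q = 0.462023, giving −½ ln(0.462023) = 0.386070.
1 − 2Q = 0.555294, giving −¼ ln(0.555294) = 0.147064.
d = 0.386070 + 0.147064 = 0.533134.

0.5331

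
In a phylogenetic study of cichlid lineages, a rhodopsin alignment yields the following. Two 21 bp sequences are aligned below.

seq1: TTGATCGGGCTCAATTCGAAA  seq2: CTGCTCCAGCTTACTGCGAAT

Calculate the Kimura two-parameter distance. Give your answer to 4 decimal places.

Of 21 sites, 3 differences are transitions and 5 are transversions, so P = 3/21 ≈ 0.142857 and Q = 5/21 ≈ 0.238095.
Under the Kimura two-parameter model, d = −½ ln(1 − 2P − Q) − ¼ ln(1 − 2Q).
1 − 2P − Q = 0.476191, giving −½ ln(0.476191) = 0.370968.
1 − 2Q = 0.52381, giving −¼ ln(0.52381) = 0.161657.
d = 0.370968 + 0.161657 = 0.532625.

0.5326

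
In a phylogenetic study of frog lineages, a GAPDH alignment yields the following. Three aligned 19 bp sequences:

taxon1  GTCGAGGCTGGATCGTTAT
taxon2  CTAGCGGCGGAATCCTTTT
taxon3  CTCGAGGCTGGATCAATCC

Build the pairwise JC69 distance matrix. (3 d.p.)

taxon1–taxon2: 7/19 sites differ → p ≈ 0.368421, d = −0.75 ln(1 − 0.491228) = 0.506816 ≈ 0.507.
taxon1–taxon3: 5/19 sites differ → p ≈ 0.263158, d = −0.75 ln(1 − 0.350877) = 0.324100 ≈ 0.324.
taxon2–taxon3: 8/19 sites differ → p ≈ 0.421053, d = −0.75 ln(1 − 0.561404) = 0.618132 ≈ 0.618.

d(taxon1,taxon2) = 0.507, d(taxon1,taxon3) = 0.324, d(taxon2,taxon3) = 0.618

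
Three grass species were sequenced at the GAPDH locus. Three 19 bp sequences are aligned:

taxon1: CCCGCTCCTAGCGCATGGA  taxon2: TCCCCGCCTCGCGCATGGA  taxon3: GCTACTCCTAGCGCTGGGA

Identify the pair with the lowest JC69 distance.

taxon1–taxon2: 4/19 differ, p = 0.211, d = 0.247.
taxon1–taxon3: 5/19 differ, p = 0.263, d = 0.324.
taxon2–taxon3: 7/19 differ, p = 0.368, d = 0.507.
The smallest distance is between taxon1 and taxon2.

taxon1 and taxon2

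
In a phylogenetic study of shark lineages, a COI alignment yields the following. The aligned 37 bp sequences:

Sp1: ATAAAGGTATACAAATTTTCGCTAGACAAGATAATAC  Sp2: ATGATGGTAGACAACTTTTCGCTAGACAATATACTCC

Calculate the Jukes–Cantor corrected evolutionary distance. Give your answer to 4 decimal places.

The sequences differ at 7 of 37 sites (3, 5, 10, 15, 30, 34, 36), so p = 7/37 ≈ 0.189189.
d = −(3/4) ln(1 − 4p/3) = −0.75 ln(1 − 0.252252) = −0.75 ln(0.747748)
  = −0.75 × (-0.290689) = 0.218017 substitutions/site.

0.2180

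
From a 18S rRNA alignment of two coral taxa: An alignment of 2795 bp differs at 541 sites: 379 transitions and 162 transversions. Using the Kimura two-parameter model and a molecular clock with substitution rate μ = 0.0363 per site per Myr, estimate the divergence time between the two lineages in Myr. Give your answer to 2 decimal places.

3.17

P = 379/2795 ≈ 0.135599 and Q = 162/2795 ≈ 0.057961.
Under the Kimura two-parameter model, d = −½ ln(1 − 2P − Q) − ¼ ln(1 − 2Q).
1 − 2P − Q = 0.670841, giving −½ ln(0.670841) = 0.199612.
1 − 2Q = 0.884078, giving −¼ ln(0.884078) = 0.030802.
d = 0.199612 + 0.030802 = 0.230414.
Under a molecular clock d = 2μt, so t = d/(2μ) = 0.230414 / (2 × 0.0363) = 3.17 Myr.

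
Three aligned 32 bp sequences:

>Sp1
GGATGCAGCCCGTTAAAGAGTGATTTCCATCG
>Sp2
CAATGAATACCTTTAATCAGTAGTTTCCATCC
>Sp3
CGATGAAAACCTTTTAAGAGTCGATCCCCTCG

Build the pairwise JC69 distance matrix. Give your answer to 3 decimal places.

Sp1–Sp2: 11/32 sites differ → p = 0.34375, d = −0.75 ln(1 − 0.458333) = 0.459828 ≈ 0.460.
Sp1–Sp3: 11/32 sites differ → p = 0.34375, d = −0.75 ln(1 − 0.458333) = 0.459828 ≈ 0.460.
Sp2–Sp3: 10/32 sites differ → p = 0.3125, d = −0.75 ln(1 − 0.416667) = 0.404248 ≈ 0.404.

d(Sp1,Sp2) = 0.460, d(Sp1,Sp3) = 0.460, d(Sp2,Sp3) = 0.404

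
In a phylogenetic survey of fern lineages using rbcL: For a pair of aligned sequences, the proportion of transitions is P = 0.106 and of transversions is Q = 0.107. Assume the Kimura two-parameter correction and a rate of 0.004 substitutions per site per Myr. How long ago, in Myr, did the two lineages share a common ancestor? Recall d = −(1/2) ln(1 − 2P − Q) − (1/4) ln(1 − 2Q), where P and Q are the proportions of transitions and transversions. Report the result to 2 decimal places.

Under the Kimura two-parameter model, d = −½ ln(1 − 2P − Q) − ¼ ln(1 − 2Q).
1 − 2P − Q = 0.681, giving −½ ln(0.681) = 0.192096.
1 − 2Q = 0.786, giving −¼ ln(0.786) = 0.060200.
d = 0.192096 + 0.060200 = 0.252296.
Under a molecular clock d = 2μt, so t = d/(2μ) = 0.252296 / (2 × 0.004) = 31.54 Myr.

31.54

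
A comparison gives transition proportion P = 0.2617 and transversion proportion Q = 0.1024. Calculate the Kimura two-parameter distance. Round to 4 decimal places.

0.5488

Under the Kimura two-parameter model, d = −½ ln(1 − 2P − Q) − ¼ ln(1 − 2Q).
1 − 2P − Q = 0.3742, giving −½ ln(0.3742) = 0.491482.
1 − 2Q = 0.7952, giving −¼ ln(0.7952) = 0.057290.
d = 0.491482 + 0.057290 = 0.548772.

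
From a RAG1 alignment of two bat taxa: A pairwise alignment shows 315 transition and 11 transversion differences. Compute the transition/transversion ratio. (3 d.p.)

28.636

R = 315/11 = 28.636363… ≈ 28.636 (to 3 d.p.).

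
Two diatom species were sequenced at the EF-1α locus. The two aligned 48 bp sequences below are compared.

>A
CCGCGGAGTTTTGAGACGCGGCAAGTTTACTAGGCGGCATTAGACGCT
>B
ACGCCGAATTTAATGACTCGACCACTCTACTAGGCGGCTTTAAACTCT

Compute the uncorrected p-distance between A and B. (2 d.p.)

0.29

The sequences differ at 14 of 48 positions.
p = 14/48 = 0.291666… ≈ 0.29 (to 2 d.p.).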